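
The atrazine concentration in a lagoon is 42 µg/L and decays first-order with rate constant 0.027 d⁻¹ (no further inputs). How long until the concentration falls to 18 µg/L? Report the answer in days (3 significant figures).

31.4 d

t = ln(C₀/C)/k = ln(42/18)/0.027 = 0.8473/0.027 = 31.38 d.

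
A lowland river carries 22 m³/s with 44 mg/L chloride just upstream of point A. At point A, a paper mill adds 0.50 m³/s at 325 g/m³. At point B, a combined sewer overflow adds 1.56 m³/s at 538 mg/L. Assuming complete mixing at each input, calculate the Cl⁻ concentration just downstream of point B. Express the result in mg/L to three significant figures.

81.9 mg/L

After input A: C = (22·44 + 0.5·325) / 22.5 = 50.24 mg/L.
After input B: C = (22.5·50.24 + 1.56·538) / 24.06 = 81.87 mg/L.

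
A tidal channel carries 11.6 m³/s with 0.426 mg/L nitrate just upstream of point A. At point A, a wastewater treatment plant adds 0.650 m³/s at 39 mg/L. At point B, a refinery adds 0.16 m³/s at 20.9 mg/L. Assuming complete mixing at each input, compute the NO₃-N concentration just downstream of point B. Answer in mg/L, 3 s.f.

After input A: C = (11.6·0.426 + 0.65·39) / 12.25 = 2.473 mg/L.
After input B: C = (12.25·2.473 + 0.16·20.9) / 12.41 = 2.71 mg/L.

2.71 mg/L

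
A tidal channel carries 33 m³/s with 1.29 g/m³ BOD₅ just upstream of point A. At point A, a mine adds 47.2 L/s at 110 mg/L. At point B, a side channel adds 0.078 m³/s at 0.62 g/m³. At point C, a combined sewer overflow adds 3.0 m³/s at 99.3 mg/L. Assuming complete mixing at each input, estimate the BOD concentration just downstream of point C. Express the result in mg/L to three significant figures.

47.2 L/s = 0.0472 m³/s.
After input A: C = (33·1.29 + 0.0472·110) / 33.05 = 1.445 mg/L.
After input B: C = (33.05·1.445 + 0.078·0.62) / 33.13 = 1.443 mg/L.
After input C: C = (33.13·1.443 + 3·99.3) / 36.13 = 9.57 mg/L.

9.57 mg/L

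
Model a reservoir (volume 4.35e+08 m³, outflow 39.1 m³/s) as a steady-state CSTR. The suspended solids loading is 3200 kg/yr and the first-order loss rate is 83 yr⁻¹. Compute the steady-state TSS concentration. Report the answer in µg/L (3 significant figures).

0.0857 µg/L

Outflow Q = 39.1 m³/s × 3.156e+07 s/yr = 1.234e+09 m³/yr.
Steady-state CSTR mass balance: W = Q·C + k·V·C, so C = W/(Q + kV).
Q + kV = 1.234e+09 + 83·4.35e+08 = 3.734e+10 m³/yr.
C = 3200/3.734e+10 = 8.57e-08 kg/m³ = 8.57e-05 mg/L = 0.0857 µg/L.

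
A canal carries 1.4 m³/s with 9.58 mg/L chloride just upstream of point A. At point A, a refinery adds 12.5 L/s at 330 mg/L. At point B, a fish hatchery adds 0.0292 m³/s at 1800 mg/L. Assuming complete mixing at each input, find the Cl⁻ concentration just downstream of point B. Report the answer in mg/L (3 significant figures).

48.6 mg/L

12.5 L/s = 0.0125 m³/s.
After input A: C = (1.4·9.58 + 0.0125·330) / 1.412 = 12.42 mg/L.
After input B: C = (1.412·12.42 + 0.0292·1800) / 1.442 = 48.62 mg/L.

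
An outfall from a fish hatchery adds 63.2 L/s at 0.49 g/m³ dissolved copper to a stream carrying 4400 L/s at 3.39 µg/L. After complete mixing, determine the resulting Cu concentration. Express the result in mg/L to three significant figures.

63.2 L/s = 0.0632 m³/s.
4400 L/s = 4.4 m³/s.
3.39 µg/L = 0.00339 mg/L.
Flow-weighted mixing gives C = (0.0632·0.49 + 4.4·0.00339) / (0.0632 + 4.4) = 0.04588/4.463 = 0.01028 mg/L.

0.0103 mg/L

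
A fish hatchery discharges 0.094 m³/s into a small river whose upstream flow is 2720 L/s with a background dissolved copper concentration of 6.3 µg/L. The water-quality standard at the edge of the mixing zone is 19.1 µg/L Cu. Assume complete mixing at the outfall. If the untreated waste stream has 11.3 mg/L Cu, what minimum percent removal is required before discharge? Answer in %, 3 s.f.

96.6 %

2720 L/s = 2.72 m³/s.
6.3 µg/L = 0.0063 mg/L.
19.1 µg/L = 0.0191 mg/L.
Mass balance: 0.0191·2.814 = 0.094·Cₑ + 2.72·0.0063.
Cₑ = (0.05375 − 0.01714) / 0.094 = 0.3895 mg/L.
Required removal = 1 − 0.3895/11.3 = 96.55 %.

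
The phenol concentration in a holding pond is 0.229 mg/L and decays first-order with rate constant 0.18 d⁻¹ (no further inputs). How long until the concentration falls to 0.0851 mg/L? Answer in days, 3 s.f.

5.50 d

t = ln(C₀/C)/k = ln(0.229/0.0851)/0.18 = 0.9899/0.18 = 5.499 d.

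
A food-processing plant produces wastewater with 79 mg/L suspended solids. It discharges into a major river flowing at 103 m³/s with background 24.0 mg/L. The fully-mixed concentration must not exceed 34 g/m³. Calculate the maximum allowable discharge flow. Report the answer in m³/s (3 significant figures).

22.9 m³/s

Mass balance at complete mixing: C_std·(Q_w + Q_r) = Q_w·C_e + Q_r·C_b.
Rearranging, Q_w = Q_r·(C_std − C_b)/(C_e − C_std) = 103·(34 − 24) / (79 − 34) = 22.89 m³/s.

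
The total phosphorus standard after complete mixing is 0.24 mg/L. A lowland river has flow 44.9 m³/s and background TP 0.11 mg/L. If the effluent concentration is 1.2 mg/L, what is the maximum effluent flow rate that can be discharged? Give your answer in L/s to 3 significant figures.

Mass balance at complete mixing: C_std·(Q_w + Q_r) = Q_w·C_e + Q_r·C_b.
Rearranging, Q_w = Q_r·(C_std − C_b)/(C_e − C_std) = 44.9·(0.24 − 0.11) / (1.2 − 0.24) = 6.08 m³/s.
= 6080 L/s.

6080 L/s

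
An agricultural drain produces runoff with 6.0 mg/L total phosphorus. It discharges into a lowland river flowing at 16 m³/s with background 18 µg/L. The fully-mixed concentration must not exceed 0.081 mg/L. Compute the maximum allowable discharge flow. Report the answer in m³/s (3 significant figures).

18 µg/L = 0.018 mg/L.
Mass balance at complete mixing: C_std·(Q_w + Q_r) = Q_w·C_e + Q_r·C_b.
Rearranging, Q_w = Q_r·(C_std − C_b)/(C_e − C_std) = 16·(0.081 − 0.018) / (6 − 0.081) = 0.1703 m³/s.

0.170 m³/s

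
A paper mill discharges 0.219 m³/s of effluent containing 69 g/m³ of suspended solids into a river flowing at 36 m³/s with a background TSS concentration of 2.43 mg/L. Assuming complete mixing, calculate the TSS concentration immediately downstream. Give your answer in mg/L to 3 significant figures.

Flow-weighted mixing gives C = (0.219·69 + 36·2.43) / (0.219 + 36) = 102.6/36.22 = 2.833 mg/L.

2.83 mg/L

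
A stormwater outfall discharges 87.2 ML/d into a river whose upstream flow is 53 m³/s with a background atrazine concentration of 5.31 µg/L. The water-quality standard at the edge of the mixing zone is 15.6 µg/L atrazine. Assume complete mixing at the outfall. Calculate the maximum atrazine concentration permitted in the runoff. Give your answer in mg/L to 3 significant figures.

87.2 ML/d = 1.009 m³/s.
5.31 µg/L = 0.00531 mg/L.
15.6 µg/L = 0.0156 mg/L.
Mass balance: 0.0156·54.01 = 1.009·Cₑ + 53·0.00531.
Cₑ = (0.8425 − 0.2814) / 1.009 = 0.556 mg/L.

0.556 mg/L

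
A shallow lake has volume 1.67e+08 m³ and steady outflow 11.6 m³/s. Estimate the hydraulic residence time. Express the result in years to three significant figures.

Q = 11.6 m³/s × 3.156e+07 s/yr = 3.661e+08 m³/yr.
Hydraulic residence time τ = V/Q = 1.67e+08/3.661e+08 = 0.4562 yr.

0.456 yr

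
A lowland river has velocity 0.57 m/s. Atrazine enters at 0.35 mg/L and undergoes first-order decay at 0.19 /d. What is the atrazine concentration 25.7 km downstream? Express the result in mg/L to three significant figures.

Travel time t = 25.7 km / 0.57 m/s = 2.57e+04/0.57 = 4.509e+04 s = 0.5218 d.
First-order decay: C = 0.35·exp(−0.19·0.5218) = 0.35·0.9056 = 0.317 mg/L.

0.317 mg/L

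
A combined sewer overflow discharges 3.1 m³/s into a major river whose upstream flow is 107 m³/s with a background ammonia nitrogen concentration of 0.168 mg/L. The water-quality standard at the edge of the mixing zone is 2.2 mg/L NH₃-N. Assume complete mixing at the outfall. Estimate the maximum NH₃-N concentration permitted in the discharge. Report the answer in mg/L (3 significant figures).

Mass balance: 2.2·110.1 = 3.1·Cₑ + 107·0.168.
Cₑ = (242.2 − 17.98) / 3.1 = 72.34 mg/L.

72.3 mg/L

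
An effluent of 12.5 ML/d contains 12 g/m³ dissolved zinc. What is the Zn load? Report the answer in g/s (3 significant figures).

12.5 ML/d = 0.1447 m³/s.
Mass flux = Q·C = 0.1447 m³/s × 12 g/m³ = 1.736 g/s.

1.74 g/s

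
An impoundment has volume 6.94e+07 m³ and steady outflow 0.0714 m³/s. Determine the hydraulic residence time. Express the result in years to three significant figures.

Q = 0.0714 m³/s × 3.156e+07 s/yr = 2.253e+06 m³/yr.
Hydraulic residence time τ = V/Q = 6.94e+07/2.253e+06 = 30.8 yr.

30.8 yr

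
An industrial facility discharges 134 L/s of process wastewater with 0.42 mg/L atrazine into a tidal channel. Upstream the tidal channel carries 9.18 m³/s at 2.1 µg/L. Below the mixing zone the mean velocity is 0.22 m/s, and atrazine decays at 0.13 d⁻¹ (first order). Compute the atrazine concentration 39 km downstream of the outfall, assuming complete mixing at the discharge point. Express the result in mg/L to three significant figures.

0.00621 mg/L

134 L/s = 0.134 m³/s.
2.1 µg/L = 0.0021 mg/L.
After complete mixing, C₀ = (0.134·0.42 + 9.18·0.0021) / 9.314 = 0.008112 mg/L.
Travel time t = 3.9e+04 m / 0.22 m/s = 1.773e+05 s = 2.052 d.
C = 0.008112·exp(−0.13·2.052) = 0.008112·0.7659 = 0.006213 mg/L.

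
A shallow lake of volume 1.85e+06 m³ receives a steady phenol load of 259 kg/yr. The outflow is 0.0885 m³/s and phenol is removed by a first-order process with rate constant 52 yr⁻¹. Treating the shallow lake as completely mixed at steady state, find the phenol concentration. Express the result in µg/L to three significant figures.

2.62 µg/L

Outflow Q = 0.0885 m³/s × 3.156e+07 s/yr = 2.793e+06 m³/yr.
Steady-state CSTR mass balance: W = Q·C + k·V·C, so C = W/(Q + kV).
Q + kV = 2.793e+06 + 52·1.85e+06 = 9.899e+07 m³/yr.
C = 259/9.899e+07 = 2.616e-06 kg/m³ = 0.002616 mg/L = 2.616 µg/L.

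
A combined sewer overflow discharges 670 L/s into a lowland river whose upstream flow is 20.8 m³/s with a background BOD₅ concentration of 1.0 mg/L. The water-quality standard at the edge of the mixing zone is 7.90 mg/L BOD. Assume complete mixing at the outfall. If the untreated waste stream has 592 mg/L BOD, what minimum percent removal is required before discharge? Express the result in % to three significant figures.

62.5 %

670 L/s = 0.67 m³/s.
Mass balance: 7.9·21.47 = 0.67·Cₑ + 20.8·1.
Cₑ = (169.6 − 20.8) / 0.67 = 222.1 mg/L.
Required removal = 1 − 222.1/592 = 62.48 %.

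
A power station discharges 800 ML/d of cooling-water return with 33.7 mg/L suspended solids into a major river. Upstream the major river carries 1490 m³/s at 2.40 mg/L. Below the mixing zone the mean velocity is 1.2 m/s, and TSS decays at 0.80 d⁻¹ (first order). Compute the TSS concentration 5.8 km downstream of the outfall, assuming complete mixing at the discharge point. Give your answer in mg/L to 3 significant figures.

2.48 mg/L

800 ML/d = 9.259 m³/s.
After complete mixing, C₀ = (9.259·33.7 + 1490·2.4) / 1499 = 2.593 mg/L.
Travel time t = 5800 m / 1.2 m/s = 4833 s = 0.05594 d.
C = 2.593·exp(−0.80·0.05594) = 2.593·0.9562 = 2.48 mg/L.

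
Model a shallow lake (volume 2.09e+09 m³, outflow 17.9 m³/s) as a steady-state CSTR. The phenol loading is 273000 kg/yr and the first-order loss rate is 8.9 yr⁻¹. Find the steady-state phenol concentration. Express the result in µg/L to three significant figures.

14.2 µg/L

Outflow Q = 17.9 m³/s × 3.156e+07 s/yr = 5.649e+08 m³/yr.
Steady-state CSTR mass balance: W = Q·C + k·V·C, so C = W/(Q + kV).
Q + kV = 5.649e+08 + 8.9·2.09e+09 = 1.917e+10 m³/yr.
C = 273000/1.917e+10 = 1.424e-05 kg/m³ = 0.01424 mg/L = 14.24 µg/L.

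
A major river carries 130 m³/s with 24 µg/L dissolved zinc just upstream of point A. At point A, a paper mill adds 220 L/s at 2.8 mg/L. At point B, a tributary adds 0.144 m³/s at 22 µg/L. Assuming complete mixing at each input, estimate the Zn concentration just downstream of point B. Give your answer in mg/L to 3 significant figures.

0.0287 mg/L

24 µg/L = 0.024 mg/L.
220 L/s = 0.22 m³/s.
After input A: C = (130·0.024 + 0.22·2.8) / 130.2 = 0.02869 mg/L.
22 µg/L = 0.022 mg/L.
After input B: C = (130.2·0.02869 + 0.144·0.022) / 130.4 = 0.02868 mg/L.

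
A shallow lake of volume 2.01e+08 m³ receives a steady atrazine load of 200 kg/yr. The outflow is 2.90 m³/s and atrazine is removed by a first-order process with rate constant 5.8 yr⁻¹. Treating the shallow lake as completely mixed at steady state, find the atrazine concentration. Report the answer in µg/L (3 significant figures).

Outflow Q = 2.90 m³/s × 3.156e+07 s/yr = 9.152e+07 m³/yr.
Steady-state CSTR mass balance: W = Q·C + k·V·C, so C = W/(Q + kV).
Q + kV = 9.152e+07 + 5.8·2.01e+08 = 1.257e+09 m³/yr.
C = 200/1.257e+09 = 1.591e-07 kg/m³ = 0.0001591 mg/L = 0.1591 µg/L.

0.159 µg/L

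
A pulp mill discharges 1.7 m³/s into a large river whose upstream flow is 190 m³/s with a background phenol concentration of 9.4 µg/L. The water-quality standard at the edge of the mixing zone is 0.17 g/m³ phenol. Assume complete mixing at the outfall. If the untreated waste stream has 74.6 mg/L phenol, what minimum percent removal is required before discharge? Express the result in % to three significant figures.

9.4 µg/L = 0.0094 mg/L.
Mass balance: 0.17·191.7 = 1.7·Cₑ + 190·0.0094.
Cₑ = (32.59 − 1.786) / 1.7 = 18.12 mg/L.
Required removal = 1 − 18.12/74.6 = 75.71 %.

75.7 %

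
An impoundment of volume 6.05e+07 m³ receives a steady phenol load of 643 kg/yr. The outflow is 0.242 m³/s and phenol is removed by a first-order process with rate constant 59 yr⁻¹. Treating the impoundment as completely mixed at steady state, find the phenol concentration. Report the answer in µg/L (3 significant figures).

0.180 µg/L

Outflow Q = 0.242 m³/s × 3.156e+07 s/yr = 7.637e+06 m³/yr.
Steady-state CSTR mass balance: W = Q·C + k·V·C, so C = W/(Q + kV).
Q + kV = 7.637e+06 + 59·6.05e+07 = 3.577e+09 m³/yr.
C = 643/3.577e+09 = 1.798e-07 kg/m³ = 0.0001798 mg/L = 0.1798 µg/L.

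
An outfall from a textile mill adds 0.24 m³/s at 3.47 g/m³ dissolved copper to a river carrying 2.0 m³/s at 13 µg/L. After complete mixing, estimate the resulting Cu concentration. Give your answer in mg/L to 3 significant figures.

0.383 mg/L

13 µg/L = 0.013 mg/L.
Conservation of mass across the mixing zone: C = (0.24·3.47 + 2·0.013) / (0.24 + 2) = 0.8588/2.24 = 0.3834 mg/L.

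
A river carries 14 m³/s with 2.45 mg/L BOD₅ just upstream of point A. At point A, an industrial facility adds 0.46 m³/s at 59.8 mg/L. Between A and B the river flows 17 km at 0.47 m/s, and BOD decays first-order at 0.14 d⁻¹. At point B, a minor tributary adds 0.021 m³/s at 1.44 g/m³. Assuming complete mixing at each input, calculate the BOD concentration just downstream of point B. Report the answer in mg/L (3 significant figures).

4.03 mg/L

After input A: C = (14·2.45 + 0.46·59.8) / 14.46 = 4.274 mg/L.
Over the 17 km reach to input B (t = 3.617e+04 s = 0.4186 d), decay gives C = 4.274·exp(−0.14·0.4186) = 4.031 mg/L.
After input B: C = (14.46·4.031 + 0.021·1.44) / 14.48 = 4.027 mg/L.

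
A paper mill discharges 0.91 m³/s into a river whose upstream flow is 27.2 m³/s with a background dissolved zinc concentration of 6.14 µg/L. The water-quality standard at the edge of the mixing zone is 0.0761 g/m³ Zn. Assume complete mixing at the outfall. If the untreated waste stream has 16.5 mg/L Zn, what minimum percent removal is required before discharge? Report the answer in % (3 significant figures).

6.14 µg/L = 0.00614 mg/L.
Mass balance: 0.0761·28.11 = 0.91·Cₑ + 27.2·0.00614.
Cₑ = (2.139 − 0.167) / 0.91 = 2.167 mg/L.
Required removal = 1 − 2.167/16.5 = 86.87 %.

86.9 %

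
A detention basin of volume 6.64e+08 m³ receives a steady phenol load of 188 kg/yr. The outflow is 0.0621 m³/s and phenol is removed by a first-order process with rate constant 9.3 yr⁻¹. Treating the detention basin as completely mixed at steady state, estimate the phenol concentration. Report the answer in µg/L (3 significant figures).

0.0304 µg/L

Outflow Q = 0.0621 m³/s × 3.156e+07 s/yr = 1.96e+06 m³/yr.
Steady-state CSTR mass balance: W = Q·C + k·V·C, so C = W/(Q + kV).
Q + kV = 1.96e+06 + 9.3·6.64e+08 = 6.177e+09 m³/yr.
C = 188/6.177e+09 = 3.043e-08 kg/m³ = 3.043e-05 mg/L = 0.03043 µg/L.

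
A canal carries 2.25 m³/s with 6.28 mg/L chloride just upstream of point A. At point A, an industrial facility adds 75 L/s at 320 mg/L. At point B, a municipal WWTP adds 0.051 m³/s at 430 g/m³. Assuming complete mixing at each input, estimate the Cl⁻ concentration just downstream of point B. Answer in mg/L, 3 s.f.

75 L/s = 0.075 m³/s.
After input A: C = (2.25·6.28 + 0.075·320) / 2.325 = 16.4 mg/L.
After input B: C = (2.325·16.4 + 0.051·430) / 2.376 = 25.28 mg/L.

25.3 mg/L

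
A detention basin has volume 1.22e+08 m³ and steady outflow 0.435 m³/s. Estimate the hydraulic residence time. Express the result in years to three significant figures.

Q = 0.435 m³/s × 3.156e+07 s/yr = 1.373e+07 m³/yr.
Hydraulic residence time τ = V/Q = 1.22e+08/1.373e+07 = 8.887 yr.

8.89 yr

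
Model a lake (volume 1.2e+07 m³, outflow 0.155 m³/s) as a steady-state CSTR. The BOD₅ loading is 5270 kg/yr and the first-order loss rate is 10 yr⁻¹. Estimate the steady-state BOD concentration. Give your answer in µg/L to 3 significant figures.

42.2 µg/L

Outflow Q = 0.155 m³/s × 3.156e+07 s/yr = 4.891e+06 m³/yr.
Steady-state CSTR mass balance: W = Q·C + k·V·C, so C = W/(Q + kV).
Q + kV = 4.891e+06 + 10·1.2e+07 = 1.249e+08 m³/yr.
C = 5270/1.249e+08 = 4.22e-05 kg/m³ = 0.0422 mg/L = 42.2 µg/L.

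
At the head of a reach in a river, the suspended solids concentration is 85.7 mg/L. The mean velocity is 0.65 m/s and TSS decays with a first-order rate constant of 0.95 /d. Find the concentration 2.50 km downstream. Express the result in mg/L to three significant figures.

Travel time t = 2.50 km / 0.65 m/s = 2500/0.65 = 3846 s = 0.04452 d.
First-order decay: C = 85.7·exp(−0.95·0.04452) = 85.7·0.9586 = 82.15 mg/L.

82.2 mg/L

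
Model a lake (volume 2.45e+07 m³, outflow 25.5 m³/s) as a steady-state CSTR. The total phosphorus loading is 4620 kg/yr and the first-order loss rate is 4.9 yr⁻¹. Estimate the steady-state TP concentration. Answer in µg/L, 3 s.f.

5.00 µg/L

Outflow Q = 25.5 m³/s × 3.156e+07 s/yr = 8.047e+08 m³/yr.
Steady-state CSTR mass balance: W = Q·C + k·V·C, so C = W/(Q + kV).
Q + kV = 8.047e+08 + 4.9·2.45e+07 = 9.248e+08 m³/yr.
C = 4620/9.248e+08 = 4.996e-06 kg/m³ = 0.004996 mg/L = 4.996 µg/L.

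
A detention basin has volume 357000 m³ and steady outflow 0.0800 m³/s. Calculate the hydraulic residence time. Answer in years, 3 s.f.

0.141 yr

Q = 0.0800 m³/s × 3.156e+07 s/yr = 2.525e+06 m³/yr.
Hydraulic residence time τ = V/Q = 357000/2.525e+06 = 0.1414 yr.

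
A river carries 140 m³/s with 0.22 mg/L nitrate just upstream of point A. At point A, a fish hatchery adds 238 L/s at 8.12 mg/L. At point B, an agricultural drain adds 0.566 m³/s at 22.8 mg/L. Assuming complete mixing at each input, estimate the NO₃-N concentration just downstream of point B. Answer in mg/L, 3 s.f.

0.324 mg/L

238 L/s = 0.238 m³/s.
After input A: C = (140·0.22 + 0.238·8.12) / 140.2 = 0.2334 mg/L.
After input B: C = (140.2·0.2334 + 0.566·22.8) / 140.8 = 0.3241 mg/L.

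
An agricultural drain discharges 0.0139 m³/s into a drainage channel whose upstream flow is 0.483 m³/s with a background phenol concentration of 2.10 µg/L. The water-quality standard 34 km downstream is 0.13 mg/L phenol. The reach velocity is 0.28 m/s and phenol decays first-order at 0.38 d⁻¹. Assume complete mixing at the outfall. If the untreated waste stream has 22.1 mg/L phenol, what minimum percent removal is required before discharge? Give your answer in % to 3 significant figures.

2.10 µg/L = 0.0021 mg/L.
Travel time to the compliance point: t = 3.4e+04/0.28 = 1.214e+05 s = 1.405 d; decay factor exp(−0.38·1.405) = 0.5862.
So the concentration just after mixing may be at most 0.13/0.5862 = 0.2218 mg/L.
Mass balance: 0.2218·0.4969 = 0.0139·Cₑ + 0.483·0.0021.
Cₑ = (0.1102 − 0.001014) / 0.0139 = 7.855 mg/L.
Required removal = 1 − 7.855/22.1 = 64.46 %.

64.5 %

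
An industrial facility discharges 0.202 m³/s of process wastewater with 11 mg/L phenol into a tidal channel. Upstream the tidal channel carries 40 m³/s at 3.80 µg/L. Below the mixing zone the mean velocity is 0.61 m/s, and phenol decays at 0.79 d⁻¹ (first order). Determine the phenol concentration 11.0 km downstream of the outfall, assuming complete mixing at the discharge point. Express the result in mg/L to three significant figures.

0.0501 mg/L

3.80 µg/L = 0.0038 mg/L.
After complete mixing, C₀ = (0.202·11 + 40·0.0038) / 40.2 = 0.05905 mg/L.
Travel time t = 1.1e+04 m / 0.61 m/s = 1.803e+04 s = 0.2087 d.
C = 0.05905·exp(−0.79·0.2087) = 0.05905·0.848 = 0.05008 mg/L.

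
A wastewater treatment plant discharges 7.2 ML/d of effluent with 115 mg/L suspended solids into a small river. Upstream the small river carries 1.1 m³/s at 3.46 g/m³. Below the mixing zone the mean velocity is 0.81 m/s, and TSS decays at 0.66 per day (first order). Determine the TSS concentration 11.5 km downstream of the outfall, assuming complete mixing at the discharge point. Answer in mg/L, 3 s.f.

7.2 ML/d = 0.08333 m³/s.
After complete mixing, C₀ = (0.08333·115 + 1.1·3.46) / 1.183 = 11.31 mg/L.
Travel time t = 1.15e+04 m / 0.81 m/s = 1.42e+04 s = 0.1643 d.
C = 11.31·exp(−0.66·0.1643) = 11.31·0.8972 = 10.15 mg/L.

10.2 mg/L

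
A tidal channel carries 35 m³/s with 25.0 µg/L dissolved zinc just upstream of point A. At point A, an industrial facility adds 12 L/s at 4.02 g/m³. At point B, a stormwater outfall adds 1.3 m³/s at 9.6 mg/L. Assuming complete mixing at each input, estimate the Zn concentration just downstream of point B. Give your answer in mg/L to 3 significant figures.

25.0 µg/L = 0.025 mg/L.
12 L/s = 0.012 m³/s.
After input A: C = (35·0.025 + 0.012·4.02) / 35.01 = 0.02637 mg/L.
After input B: C = (35.01·0.02637 + 1.3·9.6) / 36.31 = 0.3691 mg/L.

0.369 mg/L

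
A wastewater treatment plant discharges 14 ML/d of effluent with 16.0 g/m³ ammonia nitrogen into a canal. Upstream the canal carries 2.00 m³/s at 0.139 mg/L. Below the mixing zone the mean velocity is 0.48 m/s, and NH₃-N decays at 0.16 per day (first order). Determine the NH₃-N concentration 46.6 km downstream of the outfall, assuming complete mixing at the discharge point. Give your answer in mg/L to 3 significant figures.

14 ML/d = 0.162 m³/s.
After complete mixing, C₀ = (0.162·16 + 2·0.139) / 2.162 = 1.328 mg/L.
Travel time t = 4.66e+04 m / 0.48 m/s = 9.708e+04 s = 1.124 d.
C = 1.328·exp(−0.16·1.124) = 1.328·0.8355 = 1.109 mg/L.

1.11 mg/L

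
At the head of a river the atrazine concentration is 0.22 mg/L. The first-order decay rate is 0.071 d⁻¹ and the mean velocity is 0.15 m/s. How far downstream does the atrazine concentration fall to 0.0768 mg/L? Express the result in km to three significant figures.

192 km

From C = C₀·e^(−kt), t = ln(C₀/C)/k = ln(0.22/0.0768)/0.071 = 1.052/0.071 = 14.82 d.
Distance = v·t = 0.15 m/s × 1.281e+06 s = 1.921e+05 m = 192.1 km.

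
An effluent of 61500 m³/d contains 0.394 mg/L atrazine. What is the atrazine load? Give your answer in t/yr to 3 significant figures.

8.85 t/yr

61500 m³/d = 0.7118 m³/s.
Mass flux = Q·C = 0.7118 m³/s × 0.394 g/m³ = 0.2805 g/s.
= 0.2805 g/s × 31.56 = 8.85 t/yr.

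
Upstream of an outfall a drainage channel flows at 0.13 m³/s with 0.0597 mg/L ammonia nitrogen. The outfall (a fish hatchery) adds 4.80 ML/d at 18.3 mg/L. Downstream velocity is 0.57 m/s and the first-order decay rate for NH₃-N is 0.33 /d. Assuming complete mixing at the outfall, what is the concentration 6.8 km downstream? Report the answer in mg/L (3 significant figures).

5.27 mg/L

4.80 ML/d = 0.05556 m³/s.
After complete mixing, C₀ = (0.05556·18.3 + 0.13·0.0597) / 0.1856 = 5.521 mg/L.
Travel time t = 6800 m / 0.57 m/s = 1.193e+04 s = 0.1381 d.
C = 5.521·exp(−0.33·0.1381) = 5.521·0.9555 = 5.275 mg/L.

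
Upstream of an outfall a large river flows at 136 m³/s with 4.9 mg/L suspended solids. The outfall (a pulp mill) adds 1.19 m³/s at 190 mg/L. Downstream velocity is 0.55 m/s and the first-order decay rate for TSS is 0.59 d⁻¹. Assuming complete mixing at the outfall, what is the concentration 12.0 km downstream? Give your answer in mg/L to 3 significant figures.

5.61 mg/L

After complete mixing, C₀ = (1.19·190 + 136·4.9) / 137.2 = 6.506 mg/L.
Travel time t = 1.2e+04 m / 0.55 m/s = 2.182e+04 s = 0.2525 d.
C = 6.506·exp(−0.59·0.2525) = 6.506·0.8616 = 5.605 mg/L.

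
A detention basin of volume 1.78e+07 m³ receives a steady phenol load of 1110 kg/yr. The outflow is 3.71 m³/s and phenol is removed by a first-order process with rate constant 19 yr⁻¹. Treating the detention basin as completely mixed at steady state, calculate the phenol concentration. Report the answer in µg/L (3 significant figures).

2.44 µg/L

Outflow Q = 3.71 m³/s × 3.156e+07 s/yr = 1.171e+08 m³/yr.
Steady-state CSTR mass balance: W = Q·C + k·V·C, so C = W/(Q + kV).
Q + kV = 1.171e+08 + 19·1.78e+07 = 4.553e+08 m³/yr.
C = 1110/4.553e+08 = 2.438e-06 kg/m³ = 0.002438 mg/L = 2.438 µg/L.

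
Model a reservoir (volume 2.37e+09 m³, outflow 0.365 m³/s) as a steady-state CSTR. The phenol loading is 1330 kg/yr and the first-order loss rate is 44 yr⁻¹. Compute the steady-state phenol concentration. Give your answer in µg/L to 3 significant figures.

0.0128 µg/L

Outflow Q = 0.365 m³/s × 3.156e+07 s/yr = 1.152e+07 m³/yr.
Steady-state CSTR mass balance: W = Q·C + k·V·C, so C = W/(Q + kV).
Q + kV = 1.152e+07 + 44·2.37e+09 = 1.043e+11 m³/yr.
C = 1330/1.043e+11 = 1.275e-08 kg/m³ = 1.275e-05 mg/L = 0.01275 µg/L.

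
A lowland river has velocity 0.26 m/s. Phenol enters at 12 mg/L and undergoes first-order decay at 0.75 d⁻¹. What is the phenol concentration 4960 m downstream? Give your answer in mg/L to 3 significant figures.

Travel time t = 4960 m / 0.26 m/s = 4960/0.26 = 1.908e+04 s = 0.2208 d.
First-order decay: C = 12·exp(−0.75·0.2208) = 12·0.8474 = 10.17 mg/L.

10.2 mg/L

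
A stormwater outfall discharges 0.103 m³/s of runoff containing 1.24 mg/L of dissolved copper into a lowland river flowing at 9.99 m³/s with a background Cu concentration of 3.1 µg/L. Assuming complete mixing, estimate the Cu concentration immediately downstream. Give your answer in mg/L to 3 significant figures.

3.1 µg/L = 0.0031 mg/L.
By mass balance at complete mixing, C = (0.103·1.24 + 9.99·0.0031) / (0.103 + 9.99) = 0.1587/10.09 = 0.01572 mg/L.

0.0157 mg/L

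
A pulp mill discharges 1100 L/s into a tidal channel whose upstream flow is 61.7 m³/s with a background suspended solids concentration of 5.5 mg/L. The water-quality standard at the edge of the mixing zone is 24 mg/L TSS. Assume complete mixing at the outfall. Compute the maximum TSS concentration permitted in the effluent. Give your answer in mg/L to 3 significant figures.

1100 L/s = 1.1 m³/s.
Mass balance: 24·62.8 = 1.1·Cₑ + 61.7·5.5.
Cₑ = (1507 − 339.4) / 1.1 = 1062 mg/L.

1060 mg/L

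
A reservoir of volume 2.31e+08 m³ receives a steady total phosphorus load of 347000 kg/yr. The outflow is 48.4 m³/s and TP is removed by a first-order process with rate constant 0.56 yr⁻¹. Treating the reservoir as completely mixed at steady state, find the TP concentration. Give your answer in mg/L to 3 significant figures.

0.209 mg/L

Outflow Q = 48.4 m³/s × 3.156e+07 s/yr = 1.527e+09 m³/yr.
Steady-state CSTR mass balance: W = Q·C + k·V·C, so C = W/(Q + kV).
Q + kV = 1.527e+09 + 0.56·2.31e+08 = 1.657e+09 m³/yr.
C = 347000/1.657e+09 = 0.0002094 kg/m³ = 0.2094 mg/L.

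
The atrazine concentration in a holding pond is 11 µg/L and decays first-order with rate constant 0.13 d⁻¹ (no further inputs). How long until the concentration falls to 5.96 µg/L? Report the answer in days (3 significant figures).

t = ln(C₀/C)/k = ln(11/5.96)/0.13 = 0.6128/0.13 = 4.714 d.

4.71 d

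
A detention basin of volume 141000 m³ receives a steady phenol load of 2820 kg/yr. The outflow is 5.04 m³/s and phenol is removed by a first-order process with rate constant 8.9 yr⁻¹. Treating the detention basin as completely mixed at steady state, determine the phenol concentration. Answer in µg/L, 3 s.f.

Outflow Q = 5.04 m³/s × 3.156e+07 s/yr = 1.591e+08 m³/yr.
Steady-state CSTR mass balance: W = Q·C + k·V·C, so C = W/(Q + kV).
Q + kV = 1.591e+08 + 8.9·141000 = 1.603e+08 m³/yr.
C = 2820/1.603e+08 = 1.759e-05 kg/m³ = 0.01759 mg/L = 17.59 µg/L.

17.6 µg/L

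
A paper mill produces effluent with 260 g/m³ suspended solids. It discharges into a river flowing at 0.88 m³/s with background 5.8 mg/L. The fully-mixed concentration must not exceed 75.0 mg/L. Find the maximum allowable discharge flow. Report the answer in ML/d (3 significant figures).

28.4 ML/d

Mass balance at complete mixing: C_std·(Q_w + Q_r) = Q_w·C_e + Q_r·C_b.
Rearranging, Q_w = Q_r·(C_std − C_b)/(C_e − C_std) = 0.88·(75 − 5.8) / (260 − 75) = 0.3292 m³/s.
= 28.44 ML/d.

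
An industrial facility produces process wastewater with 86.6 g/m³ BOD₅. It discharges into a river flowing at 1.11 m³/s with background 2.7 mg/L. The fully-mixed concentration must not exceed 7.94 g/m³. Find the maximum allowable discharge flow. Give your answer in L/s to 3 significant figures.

73.9 L/s

Mass balance at complete mixing: C_std·(Q_w + Q_r) = Q_w·C_e + Q_r·C_b.
Rearranging, Q_w = Q_r·(C_std − C_b)/(C_e − C_std) = 1.11·(7.94 − 2.7) / (86.6 − 7.94) = 0.07394 m³/s.
= 73.94 L/s.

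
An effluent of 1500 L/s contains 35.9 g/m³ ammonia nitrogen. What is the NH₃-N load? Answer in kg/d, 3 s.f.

4650 kg/d

1500 L/s = 1.5 m³/s.
Mass flux = Q·C = 1.5 m³/s × 35.9 g/m³ = 53.85 g/s.
= 53.85 g/s × 86.4 = 4653 kg/d.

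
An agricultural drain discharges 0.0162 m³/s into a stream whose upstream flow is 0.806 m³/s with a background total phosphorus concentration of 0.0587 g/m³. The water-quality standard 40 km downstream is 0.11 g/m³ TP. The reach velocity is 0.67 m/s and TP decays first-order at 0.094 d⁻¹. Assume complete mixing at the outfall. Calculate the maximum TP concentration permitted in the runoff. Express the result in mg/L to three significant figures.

Travel time to the compliance point: t = 4e+04/0.67 = 5.97e+04 s = 0.691 d; decay factor exp(−0.094·0.691) = 0.9371.
So the concentration just after mixing may be at most 0.11/0.9371 = 0.1174 mg/L.
Mass balance: 0.1174·0.8222 = 0.0162·Cₑ + 0.806·0.0587.
Cₑ = (0.09651 − 0.04731) / 0.0162 = 3.037 mg/L.

3.04 mg/L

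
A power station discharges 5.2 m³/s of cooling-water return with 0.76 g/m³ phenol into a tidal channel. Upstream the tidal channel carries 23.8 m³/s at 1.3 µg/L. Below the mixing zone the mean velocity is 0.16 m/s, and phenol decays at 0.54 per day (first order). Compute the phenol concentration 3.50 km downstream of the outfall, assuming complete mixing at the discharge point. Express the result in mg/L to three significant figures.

0.120 mg/L

1.3 µg/L = 0.0013 mg/L.
After complete mixing, C₀ = (5.2·0.76 + 23.8·0.0013) / 29 = 0.1373 mg/L.
Travel time t = 3500 m / 0.16 m/s = 2.188e+04 s = 0.2532 d.
C = 0.1373·exp(−0.54·0.2532) = 0.1373·0.8722 = 0.1198 mg/L.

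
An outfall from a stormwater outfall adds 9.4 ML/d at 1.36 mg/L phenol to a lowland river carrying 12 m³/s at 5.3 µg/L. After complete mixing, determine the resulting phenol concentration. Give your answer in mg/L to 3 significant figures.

9.4 ML/d = 0.1088 m³/s.
5.3 µg/L = 0.0053 mg/L.
By mass balance at complete mixing, C = (0.1088·1.36 + 12·0.0053) / (0.1088 + 12) = 0.2116/12.11 = 0.01747 mg/L.

0.0175 mg/L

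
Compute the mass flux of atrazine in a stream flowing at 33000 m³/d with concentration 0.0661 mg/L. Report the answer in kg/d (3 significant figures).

33000 m³/d = 0.3819 m³/s.
Mass flux = Q·C = 0.3819 m³/s × 0.0661 g/m³ = 0.02525 g/s.
= 0.02525 g/s × 86.4 = 2.181 kg/d.

2.18 kg/d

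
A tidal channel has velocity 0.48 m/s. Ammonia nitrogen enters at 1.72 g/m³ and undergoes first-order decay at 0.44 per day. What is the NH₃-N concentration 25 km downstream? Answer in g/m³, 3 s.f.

1.32 g/m³

Travel time t = 25 km / 0.48 m/s = 2.5e+04/0.48 = 5.208e+04 s = 0.6028 d.
First-order decay: C = 1.72·exp(−0.44·0.6028) = 1.72·0.767 = 1.319 g/m³.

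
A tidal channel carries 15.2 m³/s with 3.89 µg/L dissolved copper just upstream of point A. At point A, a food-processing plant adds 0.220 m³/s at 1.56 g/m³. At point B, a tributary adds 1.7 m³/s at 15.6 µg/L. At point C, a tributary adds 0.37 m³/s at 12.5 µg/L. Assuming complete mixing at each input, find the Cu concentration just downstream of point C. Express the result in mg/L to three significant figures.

0.0248 mg/L

3.89 µg/L = 0.00389 mg/L.
After input A: C = (15.2·0.00389 + 0.22·1.56) / 15.42 = 0.02609 mg/L.
15.6 µg/L = 0.0156 mg/L.
After input B: C = (15.42·0.02609 + 1.7·0.0156) / 17.12 = 0.02505 mg/L.
12.5 µg/L = 0.0125 mg/L.
After input C: C = (17.12·0.02505 + 0.37·0.0125) / 17.49 = 0.02478 mg/L.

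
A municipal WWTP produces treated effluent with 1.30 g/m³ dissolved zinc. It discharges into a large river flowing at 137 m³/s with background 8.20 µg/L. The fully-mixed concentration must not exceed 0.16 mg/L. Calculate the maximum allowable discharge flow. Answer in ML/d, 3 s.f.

1580 ML/d

8.20 µg/L = 0.0082 mg/L.
Mass balance at complete mixing: C_std·(Q_w + Q_r) = Q_w·C_e + Q_r·C_b.
Rearranging, Q_w = Q_r·(C_std − C_b)/(C_e − C_std) = 137·(0.16 − 0.0082) / (1.3 − 0.16) = 18.24 m³/s.
= 1576 ML/d.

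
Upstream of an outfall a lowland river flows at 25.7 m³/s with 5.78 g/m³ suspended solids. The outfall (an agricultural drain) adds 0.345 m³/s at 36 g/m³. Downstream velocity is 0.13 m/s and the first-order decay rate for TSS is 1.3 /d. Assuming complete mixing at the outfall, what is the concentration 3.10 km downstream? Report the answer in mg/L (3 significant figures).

4.32 mg/L

After complete mixing, C₀ = (0.345·36 + 25.7·5.78) / 26.04 = 6.18 mg/L.
Travel time t = 3100 m / 0.13 m/s = 2.385e+04 s = 0.276 d.
C = 6.18·exp(−1.3·0.276) = 6.18·0.6985 = 4.317 mg/L.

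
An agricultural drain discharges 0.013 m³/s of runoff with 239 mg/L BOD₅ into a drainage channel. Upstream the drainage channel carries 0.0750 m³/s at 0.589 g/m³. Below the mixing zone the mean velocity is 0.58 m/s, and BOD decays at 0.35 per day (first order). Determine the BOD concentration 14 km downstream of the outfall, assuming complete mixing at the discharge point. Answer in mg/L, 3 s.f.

After complete mixing, C₀ = (0.013·239 + 0.075·0.589) / 0.088 = 35.81 mg/L.
Travel time t = 1.4e+04 m / 0.58 m/s = 2.414e+04 s = 0.2794 d.
C = 35.81·exp(−0.35·0.2794) = 35.81·0.9068 = 32.47 mg/L.

32.5 mg/L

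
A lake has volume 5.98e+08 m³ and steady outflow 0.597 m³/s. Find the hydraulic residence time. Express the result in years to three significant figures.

Q = 0.597 m³/s × 3.156e+07 s/yr = 1.884e+07 m³/yr.
Hydraulic residence time τ = V/Q = 5.98e+08/1.884e+07 = 31.74 yr.

31.7 yr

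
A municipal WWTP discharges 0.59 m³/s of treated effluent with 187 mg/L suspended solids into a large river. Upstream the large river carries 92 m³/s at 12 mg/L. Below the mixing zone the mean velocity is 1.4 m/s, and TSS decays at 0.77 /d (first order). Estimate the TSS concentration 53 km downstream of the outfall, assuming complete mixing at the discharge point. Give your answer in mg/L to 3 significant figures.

After complete mixing, C₀ = (0.59·187 + 92·12) / 92.59 = 13.12 mg/L.
Travel time t = 5.3e+04 m / 1.4 m/s = 3.786e+04 s = 0.4382 d.
C = 13.12·exp(−0.77·0.4382) = 13.12·0.7136 = 9.359 mg/L.

9.36 mg/L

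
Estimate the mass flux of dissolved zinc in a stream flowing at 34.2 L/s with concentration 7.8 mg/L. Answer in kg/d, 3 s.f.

34.2 L/s = 0.0342 m³/s.
Mass flux = Q·C = 0.0342 m³/s × 7.8 g/m³ = 0.2668 g/s.
= 0.2668 g/s × 86.4 = 23.05 kg/d.

23.0 kg/d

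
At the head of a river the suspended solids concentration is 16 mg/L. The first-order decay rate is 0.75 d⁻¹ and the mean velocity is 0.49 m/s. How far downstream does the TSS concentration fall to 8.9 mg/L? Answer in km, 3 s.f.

33.1 km

From C = C₀·e^(−kt), t = ln(C₀/C)/k = ln(16/8.9)/0.75 = 0.5865/0.75 = 0.782 d.
Distance = v·t = 0.49 m/s × 6.757e+04 s = 3.311e+04 m = 33.11 km.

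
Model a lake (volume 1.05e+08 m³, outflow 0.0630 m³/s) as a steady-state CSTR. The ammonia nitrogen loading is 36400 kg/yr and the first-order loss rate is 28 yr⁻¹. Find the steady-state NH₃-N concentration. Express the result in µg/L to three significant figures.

12.4 µg/L

Outflow Q = 0.0630 m³/s × 3.156e+07 s/yr = 1.988e+06 m³/yr.
Steady-state CSTR mass balance: W = Q·C + k·V·C, so C = W/(Q + kV).
Q + kV = 1.988e+06 + 28·1.05e+08 = 2.942e+09 m³/yr.
C = 36400/2.942e+09 = 1.237e-05 kg/m³ = 0.01237 mg/L = 12.37 µg/L.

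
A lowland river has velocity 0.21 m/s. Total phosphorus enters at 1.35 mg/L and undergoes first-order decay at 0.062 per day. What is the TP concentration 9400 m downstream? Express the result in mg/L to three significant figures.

Travel time t = 9400 m / 0.21 m/s = 9400/0.21 = 4.476e+04 s = 0.5181 d.
First-order decay: C = 1.35·exp(−0.062·0.5181) = 1.35·0.9684 = 1.307 mg/L.

1.31 mg/L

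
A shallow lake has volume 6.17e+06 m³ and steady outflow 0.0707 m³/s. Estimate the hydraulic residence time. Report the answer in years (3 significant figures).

Q = 0.0707 m³/s × 3.156e+07 s/yr = 2.231e+06 m³/yr.
Hydraulic residence time τ = V/Q = 6.17e+06/2.231e+06 = 2.765 yr.

2.77 yr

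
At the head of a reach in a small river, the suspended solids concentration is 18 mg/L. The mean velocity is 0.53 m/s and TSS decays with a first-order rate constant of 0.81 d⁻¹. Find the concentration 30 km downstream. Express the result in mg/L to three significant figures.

Travel time t = 30 km / 0.53 m/s = 3e+04/0.53 = 5.66e+04 s = 0.6551 d.
First-order decay: C = 18·exp(−0.81·0.6551) = 18·0.5882 = 10.59 mg/L.

10.6 mg/L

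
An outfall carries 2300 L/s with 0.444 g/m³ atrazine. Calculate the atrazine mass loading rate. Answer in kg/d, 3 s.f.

2300 L/s = 2.3 m³/s.
Mass flux = Q·C = 2.3 m³/s × 0.444 g/m³ = 1.021 g/s.
= 1.021 g/s × 86.4 = 88.23 kg/d.

88.2 kg/d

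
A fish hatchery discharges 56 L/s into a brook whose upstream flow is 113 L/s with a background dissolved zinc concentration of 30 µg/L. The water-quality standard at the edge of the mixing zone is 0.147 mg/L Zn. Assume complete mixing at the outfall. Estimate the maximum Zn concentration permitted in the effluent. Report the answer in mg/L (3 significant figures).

56 L/s = 0.056 m³/s.
113 L/s = 0.113 m³/s.
30 µg/L = 0.03 mg/L.
Mass balance: 0.147·0.169 = 0.056·Cₑ + 0.113·0.03.
Cₑ = (0.02484 − 0.00339) / 0.056 = 0.3831 mg/L.

0.383 mg/L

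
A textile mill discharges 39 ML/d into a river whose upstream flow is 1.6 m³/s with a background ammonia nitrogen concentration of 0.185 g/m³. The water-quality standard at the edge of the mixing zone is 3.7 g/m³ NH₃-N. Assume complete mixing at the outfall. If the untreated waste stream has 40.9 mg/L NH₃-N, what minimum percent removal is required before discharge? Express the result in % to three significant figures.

60.5 %

39 ML/d = 0.4514 m³/s.
Mass balance: 3.7·2.051 = 0.4514·Cₑ + 1.6·0.185.
Cₑ = (7.59 − 0.296) / 0.4514 = 16.16 mg/L.
Required removal = 1 − 16.16/40.9 = 60.49 %.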